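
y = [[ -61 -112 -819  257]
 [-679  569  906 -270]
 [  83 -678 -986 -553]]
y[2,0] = 83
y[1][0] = -679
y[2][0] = 83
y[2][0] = 83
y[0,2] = -819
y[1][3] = -270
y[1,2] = 906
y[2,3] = -553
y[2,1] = -678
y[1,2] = 906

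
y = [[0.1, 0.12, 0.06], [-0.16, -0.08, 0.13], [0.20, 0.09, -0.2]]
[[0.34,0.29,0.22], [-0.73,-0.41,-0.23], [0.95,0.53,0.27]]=y@ [[3.28, 0.82, 0.98], [0.67, 2.13, 0.97], [-1.16, -0.86, 0.06]]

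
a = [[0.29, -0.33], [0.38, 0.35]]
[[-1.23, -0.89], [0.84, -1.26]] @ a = [[-0.69, 0.09],[-0.24, -0.72]]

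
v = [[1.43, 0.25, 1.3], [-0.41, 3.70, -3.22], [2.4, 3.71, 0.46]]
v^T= [[1.43, -0.41, 2.4], [0.25, 3.70, 3.71], [1.3, -3.22, 0.46]]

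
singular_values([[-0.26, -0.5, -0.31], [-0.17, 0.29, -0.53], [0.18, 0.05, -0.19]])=[0.69, 0.6, 0.22]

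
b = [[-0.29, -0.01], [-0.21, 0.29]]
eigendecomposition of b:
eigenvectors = [[-0.94,0.02],[-0.34,-1.0]]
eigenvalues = [-0.29, 0.29]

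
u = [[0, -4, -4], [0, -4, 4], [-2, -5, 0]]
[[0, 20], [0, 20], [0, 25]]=u @ [[0, 0], [0, -5], [0, 0]]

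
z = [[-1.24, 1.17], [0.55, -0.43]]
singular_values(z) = [1.84, 0.06]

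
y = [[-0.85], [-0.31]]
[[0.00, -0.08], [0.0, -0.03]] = y @ [[0.00, 0.09]]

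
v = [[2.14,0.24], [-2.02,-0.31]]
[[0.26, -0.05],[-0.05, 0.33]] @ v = [[0.66, 0.08], [-0.77, -0.11]]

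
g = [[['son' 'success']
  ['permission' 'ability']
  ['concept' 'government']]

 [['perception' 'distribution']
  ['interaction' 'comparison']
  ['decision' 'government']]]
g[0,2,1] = 'government'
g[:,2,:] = [['concept', 'government'], ['decision', 'government']]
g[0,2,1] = 'government'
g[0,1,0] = 'permission'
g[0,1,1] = 'ability'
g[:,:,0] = [['son', 'permission', 'concept'], ['perception', 'interaction', 'decision']]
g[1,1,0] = 'interaction'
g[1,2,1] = 'government'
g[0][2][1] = 'government'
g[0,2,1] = 'government'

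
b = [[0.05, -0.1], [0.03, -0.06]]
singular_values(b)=[0.13, 0.0]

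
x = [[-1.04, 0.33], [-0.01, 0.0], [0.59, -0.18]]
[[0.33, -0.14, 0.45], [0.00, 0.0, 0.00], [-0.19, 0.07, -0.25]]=x @ [[-0.33, -0.03, -0.43], [-0.03, -0.51, 0.0]]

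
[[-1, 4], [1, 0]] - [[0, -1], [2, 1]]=[[-1, 5], [-1, -1]]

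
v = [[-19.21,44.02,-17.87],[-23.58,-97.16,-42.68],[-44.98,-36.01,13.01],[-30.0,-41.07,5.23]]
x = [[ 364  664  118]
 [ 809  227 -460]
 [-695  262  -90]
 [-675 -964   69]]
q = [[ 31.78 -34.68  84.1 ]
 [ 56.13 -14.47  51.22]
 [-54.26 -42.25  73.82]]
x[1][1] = 227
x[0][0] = 364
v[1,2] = -42.68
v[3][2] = 5.23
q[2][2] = 73.82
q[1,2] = 51.22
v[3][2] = 5.23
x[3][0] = -675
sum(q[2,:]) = -22.689999999999998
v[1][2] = -42.68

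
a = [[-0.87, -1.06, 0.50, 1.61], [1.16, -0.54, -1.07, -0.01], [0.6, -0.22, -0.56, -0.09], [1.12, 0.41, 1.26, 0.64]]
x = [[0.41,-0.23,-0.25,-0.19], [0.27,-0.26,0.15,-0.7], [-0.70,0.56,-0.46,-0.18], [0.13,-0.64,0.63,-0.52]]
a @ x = [[-0.78,-0.27,0.84,-0.02], [1.08,-0.72,0.11,0.36], [0.57,-0.34,0.02,0.19], [-0.23,-0.07,-0.39,-1.06]]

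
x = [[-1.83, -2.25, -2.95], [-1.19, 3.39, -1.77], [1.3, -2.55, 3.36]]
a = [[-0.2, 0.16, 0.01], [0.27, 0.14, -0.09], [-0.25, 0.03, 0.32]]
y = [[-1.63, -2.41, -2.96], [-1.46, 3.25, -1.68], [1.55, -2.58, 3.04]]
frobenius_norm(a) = 0.58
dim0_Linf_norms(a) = [0.27, 0.16, 0.32]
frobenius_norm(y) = 7.14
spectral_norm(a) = 0.50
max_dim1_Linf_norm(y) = 3.25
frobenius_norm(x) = 7.26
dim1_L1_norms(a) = [0.37, 0.5, 0.6]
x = y + a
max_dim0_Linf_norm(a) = 0.32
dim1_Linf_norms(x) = [2.95, 3.39, 3.36]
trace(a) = 0.26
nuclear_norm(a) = 0.90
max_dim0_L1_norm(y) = 8.24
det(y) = -9.70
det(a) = -0.02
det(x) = -12.36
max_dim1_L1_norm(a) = 0.6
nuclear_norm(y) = 10.36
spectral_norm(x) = 5.94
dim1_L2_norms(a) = [0.26, 0.32, 0.41]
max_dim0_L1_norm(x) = 8.19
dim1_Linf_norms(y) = [2.96, 3.25, 3.04]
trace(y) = 4.66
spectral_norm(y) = 5.79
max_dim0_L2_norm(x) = 4.81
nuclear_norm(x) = 10.58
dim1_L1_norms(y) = [7.0, 6.39, 7.17]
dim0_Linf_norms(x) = [1.83, 3.39, 3.36]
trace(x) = 4.92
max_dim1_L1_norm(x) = 7.21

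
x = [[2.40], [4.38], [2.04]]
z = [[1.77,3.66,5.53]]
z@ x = [[31.56]]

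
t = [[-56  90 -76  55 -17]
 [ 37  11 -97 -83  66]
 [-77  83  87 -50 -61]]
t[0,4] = -17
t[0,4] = -17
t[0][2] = -76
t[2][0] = -77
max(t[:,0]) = 37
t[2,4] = -61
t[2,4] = -61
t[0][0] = -56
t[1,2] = -97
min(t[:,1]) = 11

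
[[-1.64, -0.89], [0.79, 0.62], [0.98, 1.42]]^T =[[-1.64, 0.79, 0.98], [-0.89, 0.62, 1.42]]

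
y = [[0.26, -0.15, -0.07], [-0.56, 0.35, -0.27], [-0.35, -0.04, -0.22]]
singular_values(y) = [0.83, 0.25, 0.14]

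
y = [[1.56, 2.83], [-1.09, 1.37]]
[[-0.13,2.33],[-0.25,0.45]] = y@[[0.1, 0.37], [-0.1, 0.62]]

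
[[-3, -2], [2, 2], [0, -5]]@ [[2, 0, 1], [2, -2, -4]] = [[-10, 4, 5], [8, -4, -6], [-10, 10, 20]]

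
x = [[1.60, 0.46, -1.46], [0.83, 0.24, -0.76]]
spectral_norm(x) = 2.50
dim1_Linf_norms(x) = [1.6, 0.83]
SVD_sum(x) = [[1.6, 0.46, -1.46], [0.83, 0.24, -0.76]] + [[0.0,-0.00,0.00], [-0.0,0.0,-0.0]]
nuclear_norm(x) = 2.50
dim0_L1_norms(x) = [2.43, 0.7, 2.22]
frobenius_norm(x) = 2.50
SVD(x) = [[-0.89, -0.46],[-0.46, 0.89]] @ diag([2.4954551262872506, 0.0019268333304884421]) @ [[-0.72, -0.21, 0.66], [-0.67, 0.44, -0.6]]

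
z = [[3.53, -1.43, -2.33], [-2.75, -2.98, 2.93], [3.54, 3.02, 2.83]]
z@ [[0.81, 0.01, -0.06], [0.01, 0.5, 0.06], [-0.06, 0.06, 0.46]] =[[2.98,-0.82,-1.37], [-2.43,-1.34,1.33], [2.73,1.72,1.27]]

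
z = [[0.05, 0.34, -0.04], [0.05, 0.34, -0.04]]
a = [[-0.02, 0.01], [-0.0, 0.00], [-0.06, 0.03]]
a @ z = [[-0.00,-0.00,0.00], [0.0,0.0,0.0], [-0.0,-0.01,0.0]]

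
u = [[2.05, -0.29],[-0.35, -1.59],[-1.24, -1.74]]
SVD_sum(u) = [[0.93,0.89],[-0.98,-0.93],[-1.52,-1.44]] + [[1.12,  -1.18], [0.63,  -0.66], [0.28,  -0.30]]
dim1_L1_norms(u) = [2.34, 1.94, 2.98]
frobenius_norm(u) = 3.39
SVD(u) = [[-0.46,  -0.85], [0.48,  -0.48], [0.75,  -0.21]] @ diag([2.806015932050233, 1.9049080264097429]) @ [[-0.73, -0.69],[-0.69, 0.73]]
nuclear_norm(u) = 4.71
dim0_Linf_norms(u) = [2.05, 1.74]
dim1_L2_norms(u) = [2.07, 1.63, 2.14]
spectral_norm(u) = 2.81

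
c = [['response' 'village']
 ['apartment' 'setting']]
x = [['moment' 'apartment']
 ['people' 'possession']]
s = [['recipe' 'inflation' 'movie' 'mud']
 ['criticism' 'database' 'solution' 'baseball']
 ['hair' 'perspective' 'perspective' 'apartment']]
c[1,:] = ['apartment', 'setting']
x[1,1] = 'possession'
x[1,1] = 'possession'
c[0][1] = 'village'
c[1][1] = 'setting'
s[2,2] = 'perspective'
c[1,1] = 'setting'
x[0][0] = 'moment'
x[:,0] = ['moment', 'people']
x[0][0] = 'moment'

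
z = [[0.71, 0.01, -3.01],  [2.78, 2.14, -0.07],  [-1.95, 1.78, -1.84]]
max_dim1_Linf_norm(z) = 3.01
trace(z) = 1.01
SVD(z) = [[0.71, 0.01, -0.71], [0.32, 0.89, 0.33], [0.63, -0.46, 0.62]] @ diag([3.778972164643468, 3.620884723678075, 2.200514302767559]) @ [[0.04,0.48,-0.88], [0.93,0.3,0.21], [-0.36,0.83,0.43]]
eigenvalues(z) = [(-3.72+0j), (2.36+1.58j), (2.36-1.58j)]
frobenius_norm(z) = 5.68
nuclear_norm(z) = 9.60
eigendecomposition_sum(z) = [[(-1.05+0j), 0.51-0.00j, (-1.66-0j)], [(0.48-0j), (-0.23+0j), (0.76+0j)], [-1.54+0.00j, 0.74-0.00j, -2.44-0.00j]] + [[0.88+0.52j, (-0.25+0.72j), (-0.68-0.13j)], [1.15-1.39j, (1.19+0.63j), (-0.41+1.14j)], [-0.20-0.75j, 0.52-0.26j, 0.30+0.43j]] + [[0.88-0.52j, (-0.25-0.72j), -0.68+0.13j], [(1.15+1.39j), (1.19-0.63j), (-0.41-1.14j)], [(-0.2+0.75j), (0.52+0.26j), 0.30-0.43j]]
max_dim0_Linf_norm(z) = 3.01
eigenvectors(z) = [[0.54+0.00j, (0.07+0.46j), 0.07-0.46j],[(-0.25+0j), (0.81+0j), (0.81-0j)],[(0.8+0j), 0.20-0.29j, (0.2+0.29j)]]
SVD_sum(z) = [[0.1, 1.28, -2.34], [0.05, 0.57, -1.05], [0.09, 1.14, -2.1]] + [[0.04, 0.01, 0.01],[3.00, 0.96, 0.66],[-1.55, -0.5, -0.34]] + [[0.56, -1.28, -0.68], [-0.26, 0.6, 0.32], [-0.50, 1.13, 0.60]]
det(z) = -30.11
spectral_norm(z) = 3.78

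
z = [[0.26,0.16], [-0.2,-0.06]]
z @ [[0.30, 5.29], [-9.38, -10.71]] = [[-1.42, -0.34], [0.5, -0.42]]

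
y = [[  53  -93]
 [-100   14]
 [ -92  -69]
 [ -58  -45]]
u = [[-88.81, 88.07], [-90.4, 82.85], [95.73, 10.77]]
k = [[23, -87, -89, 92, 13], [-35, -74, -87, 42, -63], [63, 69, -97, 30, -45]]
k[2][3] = 30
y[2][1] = -69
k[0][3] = 92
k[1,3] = 42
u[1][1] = 82.85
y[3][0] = -58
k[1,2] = -87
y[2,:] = [-92, -69]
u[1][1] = 82.85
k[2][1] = 69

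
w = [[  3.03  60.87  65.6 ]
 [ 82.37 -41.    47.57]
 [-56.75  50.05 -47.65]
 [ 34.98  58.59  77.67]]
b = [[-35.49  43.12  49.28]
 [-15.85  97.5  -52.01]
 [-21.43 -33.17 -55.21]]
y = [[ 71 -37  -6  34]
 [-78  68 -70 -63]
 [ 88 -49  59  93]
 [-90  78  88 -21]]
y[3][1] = 78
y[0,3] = 34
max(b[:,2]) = 49.28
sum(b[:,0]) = -72.77000000000001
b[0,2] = 49.28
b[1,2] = -52.01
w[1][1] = -41.0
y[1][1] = 68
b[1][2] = -52.01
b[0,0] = -35.49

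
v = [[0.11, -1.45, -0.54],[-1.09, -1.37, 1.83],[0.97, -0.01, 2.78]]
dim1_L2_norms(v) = [1.55, 2.53, 2.94]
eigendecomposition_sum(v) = [[(-0.57+0j), (-0.95+0j), 0.29-0.00j],  [-0.95+0.00j, (-1.61+0j), 0.48-0.00j],  [(0.11-0j), (0.18-0j), (-0.05+0j)]] + [[0.34+1.97j, (-0.25-0.86j), (-0.41+2.74j)], [-0.07-1.75j, 0.12+0.78j, (0.67-2.34j)], [0.43-1.95j, (-0.1+0.89j), (1.42-2.38j)]] + [[0.34-1.97j, -0.25+0.86j, -0.41-2.74j], [-0.07+1.75j, 0.12-0.78j, 0.67+2.34j], [(0.43+1.95j), -0.10-0.89j, (1.42+2.38j)]]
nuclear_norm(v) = 6.66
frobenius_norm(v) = 4.18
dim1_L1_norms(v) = [2.1, 4.29, 3.76]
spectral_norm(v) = 3.43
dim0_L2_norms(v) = [1.46, 1.99, 3.37]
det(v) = -8.11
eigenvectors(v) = [[0.51+0.00j,  0.60+0.00j,  (0.6-0j)],[0.86+0.00j,  -0.52-0.07j,  -0.52+0.07j],[(-0.1+0j),  (-0.56-0.23j),  -0.56+0.23j]]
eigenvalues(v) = [(-2.23+0j), (1.87+0.37j), (1.87-0.37j)]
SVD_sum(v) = [[-0.01,0.05,-0.21], [0.07,-0.44,1.99], [0.1,-0.59,2.69]] + [[-0.65, -1.04, -0.20], [-0.74, -1.19, -0.23], [0.50, 0.80, 0.16]] + [[0.77, -0.45, -0.13], [-0.42, 0.25, 0.07], [0.37, -0.22, -0.06]]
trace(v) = 1.52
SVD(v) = [[-0.06, 0.59, -0.81], [0.59, 0.67, 0.44], [0.8, -0.45, -0.39]] @ diag([3.431507198911175, 2.1126802933262923, 1.1184097290400814]) @ [[0.04,-0.21,0.98], [-0.52,-0.84,-0.16], [-0.85,0.50,0.14]]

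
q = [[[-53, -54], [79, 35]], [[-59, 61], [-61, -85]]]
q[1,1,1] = -85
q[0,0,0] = -53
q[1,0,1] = 61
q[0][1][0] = 79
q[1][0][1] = 61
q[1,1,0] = -61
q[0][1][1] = 35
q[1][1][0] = -61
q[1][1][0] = -61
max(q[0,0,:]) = -53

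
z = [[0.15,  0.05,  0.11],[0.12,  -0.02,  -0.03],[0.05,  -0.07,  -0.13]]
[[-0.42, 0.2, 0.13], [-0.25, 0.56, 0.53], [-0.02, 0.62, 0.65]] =z@[[-2.15, 3.76, 3.47], [2.37, -0.96, -1.12], [-1.92, -2.83, -3.06]]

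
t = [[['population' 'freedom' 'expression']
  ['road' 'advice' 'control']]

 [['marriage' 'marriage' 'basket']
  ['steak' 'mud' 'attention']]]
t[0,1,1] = 'advice'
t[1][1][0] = 'steak'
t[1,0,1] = 'marriage'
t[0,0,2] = 'expression'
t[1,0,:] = ['marriage', 'marriage', 'basket']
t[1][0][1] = 'marriage'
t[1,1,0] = 'steak'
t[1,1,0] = 'steak'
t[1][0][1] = 'marriage'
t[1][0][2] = 'basket'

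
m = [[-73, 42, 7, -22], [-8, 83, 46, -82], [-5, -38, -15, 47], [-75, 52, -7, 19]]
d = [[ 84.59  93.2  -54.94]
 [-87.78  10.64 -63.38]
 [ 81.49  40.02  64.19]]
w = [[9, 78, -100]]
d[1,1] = 10.64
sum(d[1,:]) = -140.52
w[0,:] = [9, 78, -100]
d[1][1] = 10.64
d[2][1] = 40.02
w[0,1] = 78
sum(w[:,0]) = 9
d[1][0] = -87.78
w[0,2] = -100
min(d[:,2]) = -63.38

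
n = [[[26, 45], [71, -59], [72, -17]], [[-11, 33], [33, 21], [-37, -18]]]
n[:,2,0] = [72, -37]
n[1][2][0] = -37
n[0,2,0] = 72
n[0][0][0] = 26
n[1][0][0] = -11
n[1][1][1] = 21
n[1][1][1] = 21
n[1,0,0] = -11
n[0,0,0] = 26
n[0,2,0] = 72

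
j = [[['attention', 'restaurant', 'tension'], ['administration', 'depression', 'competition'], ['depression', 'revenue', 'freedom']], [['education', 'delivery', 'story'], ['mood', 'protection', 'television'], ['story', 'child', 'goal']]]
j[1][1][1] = 'protection'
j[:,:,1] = [['restaurant', 'depression', 'revenue'], ['delivery', 'protection', 'child']]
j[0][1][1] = 'depression'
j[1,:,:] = [['education', 'delivery', 'story'], ['mood', 'protection', 'television'], ['story', 'child', 'goal']]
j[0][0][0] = 'attention'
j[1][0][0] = 'education'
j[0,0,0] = 'attention'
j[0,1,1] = 'depression'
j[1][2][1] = 'child'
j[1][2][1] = 'child'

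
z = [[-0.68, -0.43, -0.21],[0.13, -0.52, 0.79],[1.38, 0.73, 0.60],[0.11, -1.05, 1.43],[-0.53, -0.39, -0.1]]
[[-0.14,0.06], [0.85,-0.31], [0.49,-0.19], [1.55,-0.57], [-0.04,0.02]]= z @ [[1.01,-0.38], [-1.29,0.48], [0.06,-0.02]]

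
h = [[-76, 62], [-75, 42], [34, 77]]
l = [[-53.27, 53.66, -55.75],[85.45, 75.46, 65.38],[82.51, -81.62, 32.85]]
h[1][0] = -75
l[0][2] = -55.75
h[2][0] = 34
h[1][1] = 42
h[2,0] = 34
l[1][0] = 85.45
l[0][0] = -53.27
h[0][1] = 62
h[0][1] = 62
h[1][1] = 42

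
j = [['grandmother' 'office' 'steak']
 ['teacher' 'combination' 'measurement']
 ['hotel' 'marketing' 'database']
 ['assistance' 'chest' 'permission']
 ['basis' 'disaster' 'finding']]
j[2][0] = 'hotel'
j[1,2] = 'measurement'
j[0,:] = ['grandmother', 'office', 'steak']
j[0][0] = 'grandmother'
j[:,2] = ['steak', 'measurement', 'database', 'permission', 'finding']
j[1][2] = 'measurement'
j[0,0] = 'grandmother'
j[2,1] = 'marketing'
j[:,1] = ['office', 'combination', 'marketing', 'chest', 'disaster']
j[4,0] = 'basis'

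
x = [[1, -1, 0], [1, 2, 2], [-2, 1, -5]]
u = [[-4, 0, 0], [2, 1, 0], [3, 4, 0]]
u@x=[[-4, 4, 0], [3, 0, 2], [7, 5, 8]]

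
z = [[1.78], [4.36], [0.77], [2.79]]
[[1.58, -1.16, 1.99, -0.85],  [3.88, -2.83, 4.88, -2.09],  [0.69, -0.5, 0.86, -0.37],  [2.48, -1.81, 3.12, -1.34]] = z @ [[0.89, -0.65, 1.12, -0.48]]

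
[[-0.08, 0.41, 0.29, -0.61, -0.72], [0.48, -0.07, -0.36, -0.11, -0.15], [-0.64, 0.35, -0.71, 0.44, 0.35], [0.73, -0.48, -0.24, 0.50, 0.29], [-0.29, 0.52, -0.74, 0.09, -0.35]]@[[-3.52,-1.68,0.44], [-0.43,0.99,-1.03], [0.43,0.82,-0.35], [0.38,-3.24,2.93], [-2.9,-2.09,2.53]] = [[2.09,  4.26,  -4.17], [-1.42,  -0.5,  -0.29], [0.95,  -1.32,  1.78], [-3.12,  -4.12,  3.1], [1.53,  0.84,  -1.03]]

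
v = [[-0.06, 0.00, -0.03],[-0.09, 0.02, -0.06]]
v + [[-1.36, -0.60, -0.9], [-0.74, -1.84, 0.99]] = [[-1.42, -0.60, -0.93], [-0.83, -1.82, 0.93]]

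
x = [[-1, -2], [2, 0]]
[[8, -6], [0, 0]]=x @ [[0, 0], [-4, 3]]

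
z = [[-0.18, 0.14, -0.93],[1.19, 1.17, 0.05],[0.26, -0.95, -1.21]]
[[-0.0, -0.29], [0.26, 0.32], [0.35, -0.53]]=z @ [[0.37,  0.09], [-0.15,  0.17], [-0.09,  0.32]]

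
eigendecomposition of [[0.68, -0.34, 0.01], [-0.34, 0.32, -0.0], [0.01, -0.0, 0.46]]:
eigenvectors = [[0.86, -0.52, -0.01], [-0.52, -0.86, 0.02], [0.02, 0.01, 1.0]]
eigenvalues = [0.88, 0.12, 0.46]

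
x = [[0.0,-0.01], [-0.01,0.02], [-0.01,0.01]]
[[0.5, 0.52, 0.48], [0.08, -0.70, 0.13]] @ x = [[-0.01, 0.01], [0.01, -0.01]]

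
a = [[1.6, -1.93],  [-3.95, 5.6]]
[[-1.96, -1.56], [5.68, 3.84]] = a@ [[-0.02, -1.00], [1.00, -0.02]]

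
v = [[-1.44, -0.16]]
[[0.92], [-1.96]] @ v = [[-1.32, -0.15],[2.82, 0.31]]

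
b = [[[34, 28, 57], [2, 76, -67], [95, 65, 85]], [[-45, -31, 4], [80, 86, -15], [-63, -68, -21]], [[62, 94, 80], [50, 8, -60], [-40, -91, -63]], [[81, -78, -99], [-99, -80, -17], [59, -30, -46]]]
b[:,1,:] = [[2, 76, -67], [80, 86, -15], [50, 8, -60], [-99, -80, -17]]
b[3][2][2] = -46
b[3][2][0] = 59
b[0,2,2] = 85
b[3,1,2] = -17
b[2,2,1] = -91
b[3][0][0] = 81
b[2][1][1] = 8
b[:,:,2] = [[57, -67, 85], [4, -15, -21], [80, -60, -63], [-99, -17, -46]]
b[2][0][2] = 80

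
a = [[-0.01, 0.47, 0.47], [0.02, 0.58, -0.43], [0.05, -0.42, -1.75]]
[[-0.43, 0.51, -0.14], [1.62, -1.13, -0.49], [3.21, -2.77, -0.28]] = a@[[0.24, -0.39, -2.46], [1.21, -0.65, -0.59], [-2.12, 1.73, 0.23]]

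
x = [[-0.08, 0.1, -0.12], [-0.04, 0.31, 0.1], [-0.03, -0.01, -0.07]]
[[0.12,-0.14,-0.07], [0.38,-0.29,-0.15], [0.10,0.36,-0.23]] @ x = [[-0.0,-0.03,-0.02], [-0.01,-0.05,-0.06], [-0.02,0.12,0.04]]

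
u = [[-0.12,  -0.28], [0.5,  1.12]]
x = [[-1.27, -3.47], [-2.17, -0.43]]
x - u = [[-1.15, -3.19], [-2.67, -1.55]]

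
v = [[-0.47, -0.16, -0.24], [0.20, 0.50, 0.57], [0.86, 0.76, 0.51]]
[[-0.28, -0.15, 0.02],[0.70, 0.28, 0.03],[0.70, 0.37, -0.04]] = v @ [[-0.01,0.1,-0.08], [0.25,0.16,-0.03], [1.02,0.32,0.11]]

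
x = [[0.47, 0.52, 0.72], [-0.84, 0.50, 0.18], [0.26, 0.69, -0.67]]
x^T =[[0.47, -0.84, 0.26],  [0.52, 0.5, 0.69],  [0.72, 0.18, -0.67]]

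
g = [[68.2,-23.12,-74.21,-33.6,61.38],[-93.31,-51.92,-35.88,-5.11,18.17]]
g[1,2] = -35.88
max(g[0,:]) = 68.2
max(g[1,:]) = 18.17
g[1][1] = -51.92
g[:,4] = [61.38, 18.17]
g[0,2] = -74.21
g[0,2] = -74.21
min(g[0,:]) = -74.21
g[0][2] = -74.21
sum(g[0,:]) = -1.3499999999999943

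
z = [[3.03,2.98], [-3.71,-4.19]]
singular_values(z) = [7.02, 0.23]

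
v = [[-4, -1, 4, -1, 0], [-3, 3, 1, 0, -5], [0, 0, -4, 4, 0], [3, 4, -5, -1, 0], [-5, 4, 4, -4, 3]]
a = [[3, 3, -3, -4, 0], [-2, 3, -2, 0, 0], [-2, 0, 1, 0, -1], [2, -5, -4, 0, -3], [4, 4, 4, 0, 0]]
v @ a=[[-20, -10, 22, 16, -1], [-37, -20, -16, 12, -1], [16, -20, -20, 0, -8], [9, 26, -18, -12, 8], [-27, 29, 39, 20, 8]]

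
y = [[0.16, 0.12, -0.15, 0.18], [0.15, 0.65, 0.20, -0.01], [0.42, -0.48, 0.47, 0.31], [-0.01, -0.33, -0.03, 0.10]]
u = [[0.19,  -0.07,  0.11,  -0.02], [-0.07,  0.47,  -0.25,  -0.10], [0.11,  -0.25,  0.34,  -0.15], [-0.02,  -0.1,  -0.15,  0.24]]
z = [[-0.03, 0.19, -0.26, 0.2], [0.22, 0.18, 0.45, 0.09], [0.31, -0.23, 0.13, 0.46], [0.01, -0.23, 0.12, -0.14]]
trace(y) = 1.38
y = z + u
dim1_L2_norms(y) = [0.31, 0.7, 0.85, 0.35]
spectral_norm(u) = 0.69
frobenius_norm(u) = 0.81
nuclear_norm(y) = 1.94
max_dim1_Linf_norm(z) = 0.46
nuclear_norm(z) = 1.61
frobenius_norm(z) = 0.95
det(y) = 0.01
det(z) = -0.00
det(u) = 0.00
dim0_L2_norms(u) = [0.23, 0.55, 0.46, 0.3]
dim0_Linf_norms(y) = [0.42, 0.65, 0.47, 0.31]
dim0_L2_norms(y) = [0.47, 0.88, 0.53, 0.37]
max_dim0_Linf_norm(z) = 0.46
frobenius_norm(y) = 1.19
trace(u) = 1.24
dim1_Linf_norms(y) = [0.18, 0.65, 0.48, 0.33]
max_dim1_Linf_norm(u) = 0.47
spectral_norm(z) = 0.69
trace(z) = 0.14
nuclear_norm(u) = 1.24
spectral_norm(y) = 0.94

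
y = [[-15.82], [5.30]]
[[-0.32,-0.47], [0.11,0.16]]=y @ [[0.02, 0.03]]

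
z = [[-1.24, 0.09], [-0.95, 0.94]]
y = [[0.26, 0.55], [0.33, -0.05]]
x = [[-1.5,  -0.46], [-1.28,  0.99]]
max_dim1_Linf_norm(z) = 1.24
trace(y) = 0.21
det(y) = -0.19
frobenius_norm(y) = 0.69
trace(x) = -0.51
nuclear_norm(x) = 3.04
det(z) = -1.08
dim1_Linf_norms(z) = [1.24, 0.95]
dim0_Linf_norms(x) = [1.5, 0.99]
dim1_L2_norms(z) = [1.24, 1.34]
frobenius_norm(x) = 2.25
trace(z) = -0.30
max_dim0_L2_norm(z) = 1.56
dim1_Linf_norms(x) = [1.5, 1.28]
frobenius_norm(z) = 1.83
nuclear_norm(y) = 0.93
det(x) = -2.07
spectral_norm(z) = 1.71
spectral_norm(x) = 2.00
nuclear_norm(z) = 2.34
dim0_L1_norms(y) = [0.59, 0.6]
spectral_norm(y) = 0.62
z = x + y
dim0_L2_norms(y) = [0.42, 0.55]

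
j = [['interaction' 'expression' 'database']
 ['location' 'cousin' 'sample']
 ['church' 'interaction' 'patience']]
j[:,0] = ['interaction', 'location', 'church']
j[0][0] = 'interaction'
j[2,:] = ['church', 'interaction', 'patience']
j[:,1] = ['expression', 'cousin', 'interaction']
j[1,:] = ['location', 'cousin', 'sample']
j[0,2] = 'database'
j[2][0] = 'church'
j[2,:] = ['church', 'interaction', 'patience']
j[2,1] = 'interaction'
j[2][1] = 'interaction'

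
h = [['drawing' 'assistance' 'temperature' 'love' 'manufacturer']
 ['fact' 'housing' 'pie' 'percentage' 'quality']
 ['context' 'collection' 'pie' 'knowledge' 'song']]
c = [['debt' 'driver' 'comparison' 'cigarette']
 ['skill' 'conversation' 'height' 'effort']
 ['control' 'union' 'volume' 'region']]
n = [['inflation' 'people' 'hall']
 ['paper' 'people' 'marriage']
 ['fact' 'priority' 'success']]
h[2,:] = ['context', 'collection', 'pie', 'knowledge', 'song']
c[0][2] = 'comparison'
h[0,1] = 'assistance'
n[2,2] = 'success'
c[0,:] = ['debt', 'driver', 'comparison', 'cigarette']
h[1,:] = ['fact', 'housing', 'pie', 'percentage', 'quality']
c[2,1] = 'union'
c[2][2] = 'volume'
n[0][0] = 'inflation'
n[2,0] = 'fact'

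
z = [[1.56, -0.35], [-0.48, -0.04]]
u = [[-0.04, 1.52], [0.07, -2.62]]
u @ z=[[-0.79, -0.05],[1.37, 0.08]]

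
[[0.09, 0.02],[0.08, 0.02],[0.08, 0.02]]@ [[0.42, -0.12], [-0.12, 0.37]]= [[0.04, -0.00], [0.03, -0.0], [0.03, -0.00]]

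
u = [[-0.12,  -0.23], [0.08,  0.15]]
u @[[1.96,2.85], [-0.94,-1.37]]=[[-0.02,-0.03], [0.02,0.02]]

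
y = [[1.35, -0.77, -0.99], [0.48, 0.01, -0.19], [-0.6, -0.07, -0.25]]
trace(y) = 1.11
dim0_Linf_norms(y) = [1.35, 0.77, 0.99]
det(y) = -0.17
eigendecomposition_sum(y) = [[1.42, -0.74, -0.76], [0.56, -0.29, -0.3], [-0.53, 0.28, 0.29]] + [[-0.02, 0.07, 0.02], [-0.09, 0.28, 0.07], [0.04, -0.13, -0.03]] + [[-0.05,  -0.1,  -0.25], [0.01,  0.02,  0.04], [-0.11,  -0.21,  -0.5]]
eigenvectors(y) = [[-0.88, 0.23, 0.44], [-0.34, 0.88, -0.07], [0.33, -0.42, 0.9]]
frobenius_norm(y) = 2.02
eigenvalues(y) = [1.42, 0.23, -0.54]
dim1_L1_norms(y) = [3.11, 0.68, 0.92]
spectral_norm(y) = 1.92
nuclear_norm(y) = 2.68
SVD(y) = [[-0.96,0.23,-0.18],[-0.24,-0.28,0.93],[0.17,0.93,0.33]] @ diag([1.9221252376773976, 0.6106657070751327, 0.14839799488549418]) @ [[-0.78, 0.38, 0.49],[-0.62, -0.41, -0.67],[0.05, 0.83, -0.55]]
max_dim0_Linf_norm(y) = 1.35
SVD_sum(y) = [[1.44, -0.69, -0.91], [0.37, -0.18, -0.23], [-0.25, 0.12, 0.16]] + [[-0.09,-0.06,-0.1],[0.11,0.07,0.12],[-0.35,-0.23,-0.38]] + [[-0.0, -0.02, 0.01], [0.01, 0.11, -0.08], [0.00, 0.04, -0.03]]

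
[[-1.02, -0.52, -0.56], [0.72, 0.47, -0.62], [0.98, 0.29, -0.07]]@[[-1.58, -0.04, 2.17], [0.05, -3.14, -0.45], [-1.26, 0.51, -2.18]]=[[2.29,  1.39,  -0.76],[-0.33,  -1.82,  2.70],[-1.45,  -0.99,  2.15]]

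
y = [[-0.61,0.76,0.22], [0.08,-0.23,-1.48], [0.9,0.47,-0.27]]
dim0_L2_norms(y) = [1.09, 0.92, 1.52]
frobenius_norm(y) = 2.09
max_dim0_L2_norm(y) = 1.52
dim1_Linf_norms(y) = [0.76, 1.48, 0.9]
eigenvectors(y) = [[0.73+0.00j, (0.16-0.39j), (0.16+0.39j)], [-0.57+0.00j, 0.72+0.00j, 0.72-0.00j], [-0.38+0.00j, -0.15-0.52j, -0.15+0.52j]]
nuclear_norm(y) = 3.48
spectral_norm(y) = 1.61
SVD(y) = [[-0.35, -0.28, 0.89],[0.89, -0.39, 0.23],[0.28, 0.88, 0.39]] @ diag([1.6066844435835055, 1.0121882396393915, 0.8635045259189271]) @ [[0.34, -0.21, -0.92],[0.92, 0.28, 0.27],[-0.2, 0.94, -0.29]]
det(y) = -1.40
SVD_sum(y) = [[-0.19, 0.12, 0.52], [0.48, -0.31, -1.32], [0.15, -0.1, -0.41]] + [[-0.26,-0.08,-0.08], [-0.36,-0.11,-0.11], [0.82,0.25,0.24]] + [[-0.15,0.72,-0.22], [-0.04,0.19,-0.06], [-0.07,0.32,-0.1]]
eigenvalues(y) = [(-1.31+0j), (0.1+1.03j), (0.1-1.03j)]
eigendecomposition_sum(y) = [[-0.78+0.00j, (0.3+0j), (0.58-0j)], [(0.61-0j), -0.23-0.00j, -0.45+0.00j], [(0.4-0j), -0.15-0.00j, -0.30+0.00j]] + [[0.09+0.20j, 0.23+0.09j, -0.18+0.25j], [(-0.26+0.27j), -0.00+0.43j, (-0.51-0.13j)], [(0.25+0.13j), (0.31-0.09j), 0.02+0.40j]] + [[(0.09-0.2j), 0.23-0.09j, (-0.18-0.25j)], [-0.26-0.27j, -0.00-0.43j, -0.51+0.13j], [(0.25-0.13j), 0.31+0.09j, (0.02-0.4j)]]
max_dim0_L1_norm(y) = 1.97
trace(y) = -1.11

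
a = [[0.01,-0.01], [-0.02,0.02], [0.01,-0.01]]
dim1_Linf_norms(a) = [0.01, 0.02, 0.01]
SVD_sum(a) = [[0.01, -0.01], [-0.02, 0.02], [0.01, -0.01]] + [[-0.0, -0.0], [-0.00, -0.00], [0.00, 0.0]]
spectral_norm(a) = 0.03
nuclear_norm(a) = 0.03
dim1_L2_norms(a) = [0.01, 0.03, 0.01]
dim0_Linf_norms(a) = [0.02, 0.02]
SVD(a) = [[-0.41, -0.91],[0.82, -0.37],[-0.41, 0.18]] @ diag([0.03464101615137755, 3.888339063818231e-18]) @ [[-0.71, 0.71],[0.71, 0.71]]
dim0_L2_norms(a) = [0.02, 0.02]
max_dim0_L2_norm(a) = 0.02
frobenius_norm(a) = 0.03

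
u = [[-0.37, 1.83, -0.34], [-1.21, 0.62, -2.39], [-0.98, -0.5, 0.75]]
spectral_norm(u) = 2.98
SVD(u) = [[-0.43,-0.83,-0.35], [-0.89,0.46,-0.00], [0.16,0.31,-0.94]] @ diag([2.980314608437884, 1.6078670170822524, 1.211358118027351]) @ [[0.36, -0.48, 0.80], [-0.34, -0.87, -0.36], [0.87, -0.15, -0.48]]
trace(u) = 1.00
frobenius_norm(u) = 3.60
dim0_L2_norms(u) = [1.6, 2.0, 2.53]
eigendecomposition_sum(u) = [[-0.26+0.73j, 0.63-0.04j, (0.37+0.59j)], [-0.69-0.30j, (-0.01+0.61j), (-0.59+0.32j)], [(-0.4-0.06j), 0.09+0.32j, (-0.26+0.25j)]] + [[-0.26-0.73j, 0.63+0.04j, 0.37-0.59j], [-0.69+0.30j, -0.01-0.61j, (-0.59-0.32j)], [-0.40+0.06j, (0.09-0.32j), -0.26-0.25j]] + [[0.15-0.00j, (0.57+0j), -1.08+0.00j], [0.17-0.00j, 0.63+0.00j, -1.20+0.00j], [-0.18+0.00j, -0.67-0.00j, (1.27-0j)]]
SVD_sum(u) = [[-0.46,0.61,-1.02],  [-0.95,1.26,-2.13],  [0.18,-0.23,0.39]] + [[0.46, 1.16, 0.48], [-0.25, -0.64, -0.27], [-0.17, -0.43, -0.18]] + [[-0.37, 0.06, 0.20], [-0.00, 0.00, 0.00], [-0.98, 0.16, 0.54]]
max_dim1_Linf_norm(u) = 2.39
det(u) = 5.80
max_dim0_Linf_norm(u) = 2.39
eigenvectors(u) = [[-0.67+0.00j,  (-0.67-0j),  (-0.53+0j)], [0.05-0.65j,  (0.05+0.65j),  (-0.58+0j)], [-0.07-0.34j,  -0.07+0.34j,  (0.62+0j)]]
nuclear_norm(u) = 5.80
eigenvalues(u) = [(-0.53+1.59j), (-0.53-1.59j), (2.06+0j)]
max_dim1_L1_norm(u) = 4.22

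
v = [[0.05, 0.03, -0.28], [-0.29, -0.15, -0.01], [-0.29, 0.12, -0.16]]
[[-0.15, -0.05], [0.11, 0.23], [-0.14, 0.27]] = v @[[-0.04, -0.88], [-0.70, 0.15], [0.44, 0.03]]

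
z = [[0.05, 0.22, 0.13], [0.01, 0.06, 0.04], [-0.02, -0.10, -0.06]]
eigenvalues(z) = [(0.02+0.01j), (0.02-0.01j), 0j]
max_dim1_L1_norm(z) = 0.4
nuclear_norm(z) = 0.30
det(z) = 0.00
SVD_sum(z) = [[0.05,  0.22,  0.13], [0.01,  0.06,  0.04], [-0.02,  -0.10,  -0.06]] + [[0.0, 0.00, -0.0], [-0.00, -0.0, 0.00], [0.00, 0.0, -0.00]] + [[0.00, -0.0, 0.0], [0.0, -0.0, 0.0], [0.00, -0.0, 0.00]]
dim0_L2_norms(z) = [0.05, 0.25, 0.15]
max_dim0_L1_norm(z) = 0.38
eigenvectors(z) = [[(0.94+0j),  0.94-0.00j,  (0.88+0j)], [(0.08+0.07j),  0.08-0.07j,  (-0.37+0j)], [-0.32-0.04j,  (-0.32+0.04j),  0.30+0.00j]]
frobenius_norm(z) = 0.30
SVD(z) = [[-0.88,0.38,0.28], [-0.25,-0.88,0.41], [0.40,0.29,0.87]] @ diag([0.29507007308578237, 0.005676827203232326, 0.0011939857853620938]) @ [[-0.19, -0.84, -0.5], [0.75, 0.21, -0.63], [0.63, -0.49, 0.59]]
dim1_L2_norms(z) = [0.26, 0.07, 0.12]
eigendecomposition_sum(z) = [[(0.02-0.05j), (0.11-0.3j), (0.06-0.22j)], [(0.01-0j), 0.03-0.02j, (0.02-0.01j)], [(-0.01+0.02j), -0.05+0.10j, (-0.03+0.07j)]] + [[0.02+0.05j, (0.11+0.3j), (0.06+0.22j)], [0.01+0.00j, 0.03+0.02j, 0.02+0.01j], [-0.01-0.02j, -0.05-0.10j, -0.03-0.07j]] + [[0.00-0.00j, 0.01-0.00j, (0.01-0j)], [(-0+0j), -0.00+0.00j, (-0+0j)], [0.00-0.00j, -0j, -0j]]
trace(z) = 0.05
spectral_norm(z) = 0.30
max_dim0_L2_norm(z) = 0.25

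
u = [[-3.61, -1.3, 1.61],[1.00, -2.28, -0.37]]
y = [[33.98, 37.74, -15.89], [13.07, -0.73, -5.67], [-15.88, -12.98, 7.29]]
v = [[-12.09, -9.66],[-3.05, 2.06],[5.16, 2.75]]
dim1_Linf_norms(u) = [3.61, 2.28]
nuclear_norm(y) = 68.96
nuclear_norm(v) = 20.18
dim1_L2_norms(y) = [53.21, 14.27, 21.77]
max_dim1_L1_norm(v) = 21.75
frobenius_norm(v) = 16.95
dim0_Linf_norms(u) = [3.61, 2.28, 1.61]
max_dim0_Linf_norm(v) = 12.09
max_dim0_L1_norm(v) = 20.3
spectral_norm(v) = 16.56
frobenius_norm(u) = 4.86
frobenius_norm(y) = 59.23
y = v @ u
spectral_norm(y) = 58.26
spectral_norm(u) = 4.18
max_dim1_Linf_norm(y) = 37.74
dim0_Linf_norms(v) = [12.09, 9.66]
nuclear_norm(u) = 6.67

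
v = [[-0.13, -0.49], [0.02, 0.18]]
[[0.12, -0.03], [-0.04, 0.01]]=v @ [[-0.1,-0.17], [-0.21,0.10]]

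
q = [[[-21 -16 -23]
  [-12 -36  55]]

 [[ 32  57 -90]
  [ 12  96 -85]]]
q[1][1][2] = -85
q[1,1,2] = -85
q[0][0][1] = -16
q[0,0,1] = -16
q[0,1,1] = -36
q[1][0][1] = 57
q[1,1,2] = -85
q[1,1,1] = 96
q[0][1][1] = -36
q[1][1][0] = 12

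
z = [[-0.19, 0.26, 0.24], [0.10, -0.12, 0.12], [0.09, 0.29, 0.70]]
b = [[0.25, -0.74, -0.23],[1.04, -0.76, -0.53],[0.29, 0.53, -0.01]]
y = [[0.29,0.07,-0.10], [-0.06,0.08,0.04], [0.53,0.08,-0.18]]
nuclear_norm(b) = 2.28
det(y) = 0.00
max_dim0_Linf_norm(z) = 0.7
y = z @ b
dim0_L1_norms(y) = [0.88, 0.23, 0.32]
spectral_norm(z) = 0.83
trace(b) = -0.52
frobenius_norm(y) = 0.66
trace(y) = 0.19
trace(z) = 0.39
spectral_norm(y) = 0.65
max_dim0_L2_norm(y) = 0.61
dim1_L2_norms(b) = [0.81, 1.39, 0.6]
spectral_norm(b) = 1.57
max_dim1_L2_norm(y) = 0.57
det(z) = 0.02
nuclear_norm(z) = 1.20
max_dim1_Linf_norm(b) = 1.04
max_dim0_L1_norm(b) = 2.03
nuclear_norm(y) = 0.75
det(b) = 0.00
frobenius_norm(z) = 0.88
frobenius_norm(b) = 1.72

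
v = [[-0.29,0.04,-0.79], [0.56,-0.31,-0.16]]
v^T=[[-0.29,  0.56],[0.04,  -0.31],[-0.79,  -0.16]]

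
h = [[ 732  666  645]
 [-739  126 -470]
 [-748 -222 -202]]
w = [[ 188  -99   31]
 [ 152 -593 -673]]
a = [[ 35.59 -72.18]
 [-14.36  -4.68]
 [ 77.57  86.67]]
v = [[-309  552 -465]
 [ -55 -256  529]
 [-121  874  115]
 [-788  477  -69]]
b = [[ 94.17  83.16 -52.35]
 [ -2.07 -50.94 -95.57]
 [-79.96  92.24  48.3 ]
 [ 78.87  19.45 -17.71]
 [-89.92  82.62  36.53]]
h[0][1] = 666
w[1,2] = -673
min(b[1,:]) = -95.57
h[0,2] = 645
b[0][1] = 83.16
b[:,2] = [-52.35, -95.57, 48.3, -17.71, 36.53]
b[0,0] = 94.17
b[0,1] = 83.16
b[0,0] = 94.17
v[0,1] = 552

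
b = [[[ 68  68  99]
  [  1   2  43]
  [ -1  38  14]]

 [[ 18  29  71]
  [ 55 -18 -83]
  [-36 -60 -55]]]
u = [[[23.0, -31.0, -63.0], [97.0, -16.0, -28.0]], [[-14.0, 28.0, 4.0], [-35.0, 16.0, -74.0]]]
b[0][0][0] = 68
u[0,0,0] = 23.0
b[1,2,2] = -55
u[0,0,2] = -63.0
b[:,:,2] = [[99, 43, 14], [71, -83, -55]]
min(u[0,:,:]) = -63.0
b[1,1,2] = -83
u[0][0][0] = 23.0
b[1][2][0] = -36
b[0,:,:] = [[68, 68, 99], [1, 2, 43], [-1, 38, 14]]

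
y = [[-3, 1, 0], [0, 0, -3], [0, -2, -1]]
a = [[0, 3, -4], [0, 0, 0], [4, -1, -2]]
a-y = [[3, 2, -4], [0, 0, 3], [4, 1, -1]]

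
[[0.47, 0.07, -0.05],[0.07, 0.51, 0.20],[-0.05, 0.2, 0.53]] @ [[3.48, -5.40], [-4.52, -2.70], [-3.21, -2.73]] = [[1.48, -2.59], [-2.7, -2.3], [-2.78, -1.72]]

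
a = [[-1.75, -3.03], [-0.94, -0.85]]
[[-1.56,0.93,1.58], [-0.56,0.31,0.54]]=a@ [[0.27,-0.1,-0.21],  [0.36,-0.25,-0.4]]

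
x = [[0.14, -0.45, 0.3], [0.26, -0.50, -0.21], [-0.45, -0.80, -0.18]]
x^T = [[0.14, 0.26, -0.45], [-0.45, -0.50, -0.80], [0.30, -0.21, -0.18]]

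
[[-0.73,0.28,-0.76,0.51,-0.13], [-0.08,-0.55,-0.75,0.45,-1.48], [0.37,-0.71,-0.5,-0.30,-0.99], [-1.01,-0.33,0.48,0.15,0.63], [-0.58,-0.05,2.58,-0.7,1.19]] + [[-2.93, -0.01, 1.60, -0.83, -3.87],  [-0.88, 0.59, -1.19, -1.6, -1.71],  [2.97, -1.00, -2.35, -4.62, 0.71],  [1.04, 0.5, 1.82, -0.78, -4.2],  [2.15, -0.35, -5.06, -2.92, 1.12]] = [[-3.66, 0.27, 0.84, -0.32, -4.0],[-0.96, 0.04, -1.94, -1.15, -3.19],[3.34, -1.71, -2.85, -4.92, -0.28],[0.03, 0.17, 2.3, -0.63, -3.57],[1.57, -0.4, -2.48, -3.62, 2.31]]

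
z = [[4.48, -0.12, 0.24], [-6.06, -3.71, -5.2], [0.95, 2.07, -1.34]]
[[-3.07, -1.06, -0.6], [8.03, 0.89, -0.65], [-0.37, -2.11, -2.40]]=z @ [[-0.66, -0.28, -0.19],  [-0.26, -0.54, -0.58],  [-0.59, 0.54, 0.76]]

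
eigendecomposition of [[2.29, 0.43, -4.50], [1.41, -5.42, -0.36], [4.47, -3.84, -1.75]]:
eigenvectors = [[-0.72+0.00j, (-0.72-0j), -0.28+0.00j],[(-0.13+0.05j), -0.13-0.05j, -0.80+0.00j],[-0.36+0.58j, -0.36-0.58j, -0.53+0.00j]]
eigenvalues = [(0.15+3.56j), (0.15-3.56j), (-5.17+0j)]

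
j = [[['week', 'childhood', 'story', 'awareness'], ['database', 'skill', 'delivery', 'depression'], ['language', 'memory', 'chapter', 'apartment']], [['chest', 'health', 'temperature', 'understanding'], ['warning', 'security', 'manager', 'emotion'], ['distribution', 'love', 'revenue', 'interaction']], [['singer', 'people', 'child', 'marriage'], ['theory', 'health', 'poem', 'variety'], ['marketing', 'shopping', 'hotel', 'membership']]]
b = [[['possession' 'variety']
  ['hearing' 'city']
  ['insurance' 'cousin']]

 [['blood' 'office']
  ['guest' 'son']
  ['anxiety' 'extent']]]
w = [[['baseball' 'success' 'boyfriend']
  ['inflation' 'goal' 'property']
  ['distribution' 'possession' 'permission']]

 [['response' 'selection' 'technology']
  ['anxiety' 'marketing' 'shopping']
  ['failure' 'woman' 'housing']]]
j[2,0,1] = 'people'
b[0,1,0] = 'hearing'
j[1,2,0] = 'distribution'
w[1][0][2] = 'technology'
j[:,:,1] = [['childhood', 'skill', 'memory'], ['health', 'security', 'love'], ['people', 'health', 'shopping']]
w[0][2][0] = 'distribution'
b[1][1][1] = 'son'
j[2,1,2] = 'poem'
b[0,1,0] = 'hearing'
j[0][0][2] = 'story'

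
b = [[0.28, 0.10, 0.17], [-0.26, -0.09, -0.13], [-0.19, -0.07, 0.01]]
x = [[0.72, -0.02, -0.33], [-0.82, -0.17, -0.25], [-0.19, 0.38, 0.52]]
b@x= [[0.09, 0.04, -0.03], [-0.09, -0.03, 0.04], [-0.08, 0.02, 0.09]]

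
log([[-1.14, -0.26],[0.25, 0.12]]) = [[(0.21+3.29j), (0.63+0.71j)], [(-0.61-0.68j), (-2.85-0.15j)]]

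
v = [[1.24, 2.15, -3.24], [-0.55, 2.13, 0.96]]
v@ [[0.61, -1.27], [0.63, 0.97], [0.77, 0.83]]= [[-0.38, -2.18], [1.75, 3.56]]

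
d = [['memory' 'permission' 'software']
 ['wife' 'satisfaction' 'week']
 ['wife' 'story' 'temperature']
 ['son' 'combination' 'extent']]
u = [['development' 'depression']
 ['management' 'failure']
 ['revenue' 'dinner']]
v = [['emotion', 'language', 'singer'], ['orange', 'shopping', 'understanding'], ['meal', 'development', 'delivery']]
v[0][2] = 'singer'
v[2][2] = 'delivery'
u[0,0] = 'development'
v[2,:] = ['meal', 'development', 'delivery']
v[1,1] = 'shopping'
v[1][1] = 'shopping'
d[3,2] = 'extent'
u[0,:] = ['development', 'depression']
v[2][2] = 'delivery'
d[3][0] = 'son'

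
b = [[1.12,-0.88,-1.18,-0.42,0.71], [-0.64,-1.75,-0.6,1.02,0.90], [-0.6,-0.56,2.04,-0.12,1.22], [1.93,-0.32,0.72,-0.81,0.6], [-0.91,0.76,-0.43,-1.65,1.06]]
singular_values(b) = [2.73, 2.68, 2.68, 2.26, 0.01]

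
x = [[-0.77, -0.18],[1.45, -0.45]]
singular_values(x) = [1.67, 0.36]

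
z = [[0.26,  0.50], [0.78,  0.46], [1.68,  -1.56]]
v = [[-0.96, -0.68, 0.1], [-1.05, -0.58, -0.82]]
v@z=[[-0.61, -0.95], [-2.10, 0.49]]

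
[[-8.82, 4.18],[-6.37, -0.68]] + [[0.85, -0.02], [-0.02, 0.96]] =[[-7.97, 4.16], [-6.39, 0.28]]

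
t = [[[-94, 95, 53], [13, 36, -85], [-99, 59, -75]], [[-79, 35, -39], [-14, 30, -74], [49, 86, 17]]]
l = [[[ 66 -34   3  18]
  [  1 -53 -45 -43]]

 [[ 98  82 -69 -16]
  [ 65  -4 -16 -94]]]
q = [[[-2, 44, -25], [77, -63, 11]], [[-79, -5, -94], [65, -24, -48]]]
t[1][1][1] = 30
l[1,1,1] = -4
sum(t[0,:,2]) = -107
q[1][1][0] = 65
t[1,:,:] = [[-79, 35, -39], [-14, 30, -74], [49, 86, 17]]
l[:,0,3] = [18, -16]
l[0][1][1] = -53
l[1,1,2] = -16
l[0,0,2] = 3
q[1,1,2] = -48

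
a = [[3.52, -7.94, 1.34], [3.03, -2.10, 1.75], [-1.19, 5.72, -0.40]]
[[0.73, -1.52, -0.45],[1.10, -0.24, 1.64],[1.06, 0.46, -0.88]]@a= [[-1.5,-5.18,-1.50], [1.19,1.15,0.4], [6.17,-14.42,2.58]]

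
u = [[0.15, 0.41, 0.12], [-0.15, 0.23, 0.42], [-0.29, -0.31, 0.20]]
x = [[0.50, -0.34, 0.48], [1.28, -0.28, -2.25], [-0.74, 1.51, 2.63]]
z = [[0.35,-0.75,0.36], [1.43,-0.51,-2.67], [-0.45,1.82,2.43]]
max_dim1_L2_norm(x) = 3.12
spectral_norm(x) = 3.96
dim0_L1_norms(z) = [2.23, 3.08, 5.46]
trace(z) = 2.27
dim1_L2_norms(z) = [0.9, 3.07, 3.07]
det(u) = 0.00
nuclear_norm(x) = 5.63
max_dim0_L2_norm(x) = 3.49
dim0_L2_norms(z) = [1.54, 2.03, 3.63]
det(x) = 2.74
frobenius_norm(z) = 4.43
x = u + z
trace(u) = 0.58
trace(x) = 2.85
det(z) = 3.83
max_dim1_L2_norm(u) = 0.5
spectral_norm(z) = 4.18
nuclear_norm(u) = 1.17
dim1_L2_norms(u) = [0.45, 0.5, 0.47]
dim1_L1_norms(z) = [1.46, 4.61, 4.7]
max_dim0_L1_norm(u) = 0.95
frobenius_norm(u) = 0.82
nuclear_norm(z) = 6.18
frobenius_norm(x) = 4.14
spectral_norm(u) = 0.62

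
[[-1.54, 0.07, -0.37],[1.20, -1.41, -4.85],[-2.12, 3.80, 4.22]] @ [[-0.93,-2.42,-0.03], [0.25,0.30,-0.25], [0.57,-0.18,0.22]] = [[1.24, 3.81, -0.05], [-4.23, -2.45, -0.75], [5.33, 5.51, 0.04]]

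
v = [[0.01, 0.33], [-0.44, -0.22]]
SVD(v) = [[-0.42,0.91],  [0.91,0.42]] @ diag([0.526536886624518, 0.2715859109448786]) @ [[-0.77, -0.64], [-0.64, 0.77]]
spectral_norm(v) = 0.53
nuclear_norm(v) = 0.80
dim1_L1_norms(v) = [0.34, 0.66]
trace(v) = -0.21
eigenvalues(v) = [(-0.1+0.36j), (-0.1-0.36j)]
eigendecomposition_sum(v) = [[(0.01+0.2j),0.17+0.05j], [-0.22-0.06j,(-0.11+0.17j)]] + [[0.01-0.20j,(0.17-0.05j)], [-0.22+0.06j,(-0.11-0.17j)]]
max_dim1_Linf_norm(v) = 0.44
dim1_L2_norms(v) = [0.33, 0.49]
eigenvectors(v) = [[-0.20-0.62j, (-0.2+0.62j)], [0.76+0.00j, (0.76-0j)]]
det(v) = 0.14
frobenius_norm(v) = 0.59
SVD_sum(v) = [[0.17, 0.14], [-0.37, -0.31]] + [[-0.16, 0.19],  [-0.07, 0.09]]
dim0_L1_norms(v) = [0.45, 0.55]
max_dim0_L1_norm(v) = 0.55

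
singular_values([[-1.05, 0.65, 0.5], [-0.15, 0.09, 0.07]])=[1.35, 0.0]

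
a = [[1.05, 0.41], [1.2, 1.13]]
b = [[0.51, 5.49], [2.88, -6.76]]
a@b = [[1.72, 2.99], [3.87, -1.05]]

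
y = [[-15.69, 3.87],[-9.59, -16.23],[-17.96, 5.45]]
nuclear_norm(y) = 43.26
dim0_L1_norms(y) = [43.24, 25.55]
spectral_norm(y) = 25.70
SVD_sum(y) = [[-15.72,0.13], [-9.45,0.08], [-18.00,0.15]] + [[0.03, 3.74], [-0.14, -16.31], [0.04, 5.30]]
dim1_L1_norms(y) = [19.56, 25.82, 23.41]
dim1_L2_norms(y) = [16.16, 18.85, 18.77]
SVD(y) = [[-0.61, 0.21], [-0.37, -0.93], [-0.70, 0.30]] @ diag([25.704680289979425, 17.5518520729279]) @ [[1.00, -0.01],[0.01, 1.00]]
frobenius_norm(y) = 31.13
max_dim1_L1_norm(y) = 25.82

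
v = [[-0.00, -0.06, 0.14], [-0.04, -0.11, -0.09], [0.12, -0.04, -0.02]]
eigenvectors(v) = [[(0.72+0j), 0.13+0.32j, 0.13-0.32j], [-0.33+0.00j, (0.86+0j), (0.86-0j)], [0.61+0.00j, (0.2-0.3j), (0.2+0.3j)]]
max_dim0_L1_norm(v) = 0.25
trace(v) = -0.13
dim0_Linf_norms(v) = [0.12, 0.11, 0.14]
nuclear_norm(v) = 0.43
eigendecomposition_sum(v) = [[0.07+0.00j,(-0.03-0j),(0.07-0j)], [(-0.03+0j),0.01+0.00j,-0.03+0.00j], [(0.06+0j),(-0.02-0j),0.06-0.00j]] + [[(-0.03+0.01j), (-0.02-0.02j), (0.03-0.03j)], [-0.00+0.09j, (-0.06+0.02j), (-0.03-0.1j)], [0.03+0.02j, (-0.01+0.03j), -0.04-0.01j]] + [[-0.03-0.01j, (-0.02+0.02j), 0.03+0.03j], [-0.00-0.09j, -0.06-0.02j, -0.03+0.10j], [0.03-0.02j, (-0.01-0.03j), -0.04+0.01j]]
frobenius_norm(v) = 0.25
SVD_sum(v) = [[0.01, 0.02, 0.12], [-0.01, -0.02, -0.11], [-0.0, -0.00, -0.02]] + [[0.03,  -0.06,  0.01], [0.03,  -0.06,  0.01], [0.04,  -0.08,  0.01]] + [[-0.04, -0.02, 0.01],[-0.06, -0.03, 0.01],[0.08, 0.04, -0.02]]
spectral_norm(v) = 0.17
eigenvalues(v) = [(0.14+0j), (-0.14+0.02j), (-0.14-0.02j)]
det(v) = 0.00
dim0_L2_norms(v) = [0.13, 0.13, 0.17]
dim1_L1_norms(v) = [0.2, 0.24, 0.18]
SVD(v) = [[-0.74, -0.55, -0.39], [0.67, -0.51, -0.54], [0.10, -0.66, 0.74]] @ diag([0.16930586436243755, 0.1309540583735332, 0.12484614086141854]) @ [[-0.09, -0.19, -0.98], [-0.45, 0.88, -0.14], [0.89, 0.43, -0.16]]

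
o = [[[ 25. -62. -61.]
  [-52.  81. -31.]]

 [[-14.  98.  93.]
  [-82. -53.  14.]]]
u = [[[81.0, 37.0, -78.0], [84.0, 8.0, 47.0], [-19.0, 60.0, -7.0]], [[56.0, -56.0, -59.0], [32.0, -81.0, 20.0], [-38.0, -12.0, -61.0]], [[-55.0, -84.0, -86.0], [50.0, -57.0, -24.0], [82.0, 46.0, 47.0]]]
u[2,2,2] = 47.0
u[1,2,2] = -61.0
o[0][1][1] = 81.0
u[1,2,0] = -38.0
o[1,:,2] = [93.0, 14.0]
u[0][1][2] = 47.0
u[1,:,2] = [-59.0, 20.0, -61.0]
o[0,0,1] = -62.0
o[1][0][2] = 93.0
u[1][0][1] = -56.0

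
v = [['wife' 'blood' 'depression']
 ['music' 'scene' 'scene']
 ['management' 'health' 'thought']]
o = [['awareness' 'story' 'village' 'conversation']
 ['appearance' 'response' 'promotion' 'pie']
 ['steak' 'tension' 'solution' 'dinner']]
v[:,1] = ['blood', 'scene', 'health']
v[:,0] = ['wife', 'music', 'management']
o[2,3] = 'dinner'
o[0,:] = ['awareness', 'story', 'village', 'conversation']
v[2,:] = ['management', 'health', 'thought']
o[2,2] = 'solution'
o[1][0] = 'appearance'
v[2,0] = 'management'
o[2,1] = 'tension'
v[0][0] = 'wife'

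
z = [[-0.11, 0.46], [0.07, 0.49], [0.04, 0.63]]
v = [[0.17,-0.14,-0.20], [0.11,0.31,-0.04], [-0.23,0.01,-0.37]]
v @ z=[[-0.04, -0.12], [0.01, 0.18], [0.01, -0.33]]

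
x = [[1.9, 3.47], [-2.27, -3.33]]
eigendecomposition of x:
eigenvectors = [[0.78+0.00j,0.78-0.00j], [(-0.59+0.23j),-0.59-0.23j]]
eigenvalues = [(-0.72+1.02j), (-0.72-1.02j)]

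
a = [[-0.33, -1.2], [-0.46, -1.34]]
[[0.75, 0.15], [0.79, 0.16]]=a @ [[0.43,0.09], [-0.74,-0.15]]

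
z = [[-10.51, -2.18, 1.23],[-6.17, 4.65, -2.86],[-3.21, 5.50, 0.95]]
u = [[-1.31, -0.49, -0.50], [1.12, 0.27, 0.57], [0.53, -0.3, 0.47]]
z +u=[[-11.82, -2.67, 0.73], [-5.05, 4.92, -2.29], [-2.68, 5.2, 1.42]]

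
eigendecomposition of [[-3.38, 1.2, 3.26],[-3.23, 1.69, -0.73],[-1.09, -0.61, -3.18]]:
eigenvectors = [[0.13+0.00j, (0.76+0j), 0.76-0.00j],[0.98+0.00j, (0.38+0.25j), 0.38-0.25j],[(-0.16+0j), -0.08+0.45j, (-0.08-0.45j)]]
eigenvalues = [(1.37+0j), (-3.12+2.33j), (-3.12-2.33j)]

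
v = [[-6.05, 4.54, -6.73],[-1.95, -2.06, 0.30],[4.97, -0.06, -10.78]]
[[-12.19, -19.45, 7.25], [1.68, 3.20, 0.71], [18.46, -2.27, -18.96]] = v@ [[1.43, 0.84, -1.48], [-2.32, -2.26, 1.21], [-1.04, 0.61, 1.07]]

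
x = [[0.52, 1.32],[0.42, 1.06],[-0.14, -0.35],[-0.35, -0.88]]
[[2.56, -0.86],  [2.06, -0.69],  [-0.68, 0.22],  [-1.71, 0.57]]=x@[[2.08,1.92], [1.12,-1.41]]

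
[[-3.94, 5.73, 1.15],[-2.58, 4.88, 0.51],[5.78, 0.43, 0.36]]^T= [[-3.94, -2.58, 5.78], [5.73, 4.88, 0.43], [1.15, 0.51, 0.36]]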